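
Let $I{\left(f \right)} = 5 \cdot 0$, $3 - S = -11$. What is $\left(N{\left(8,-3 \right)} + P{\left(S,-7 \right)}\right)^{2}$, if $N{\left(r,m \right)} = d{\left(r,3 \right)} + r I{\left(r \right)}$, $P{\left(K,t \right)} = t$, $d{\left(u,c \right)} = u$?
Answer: $1$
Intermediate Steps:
$S = 14$ ($S = 3 - -11 = 3 + 11 = 14$)
$I{\left(f \right)} = 0$
$N{\left(r,m \right)} = r$ ($N{\left(r,m \right)} = r + r 0 = r + 0 = r$)
$\left(N{\left(8,-3 \right)} + P{\left(S,-7 \right)}\right)^{2} = \left(8 - 7\right)^{2} = 1^{2} = 1$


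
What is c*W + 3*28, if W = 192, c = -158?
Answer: -30252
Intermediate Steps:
c*W + 3*28 = -158*192 + 3*28 = -30336 + 84 = -30252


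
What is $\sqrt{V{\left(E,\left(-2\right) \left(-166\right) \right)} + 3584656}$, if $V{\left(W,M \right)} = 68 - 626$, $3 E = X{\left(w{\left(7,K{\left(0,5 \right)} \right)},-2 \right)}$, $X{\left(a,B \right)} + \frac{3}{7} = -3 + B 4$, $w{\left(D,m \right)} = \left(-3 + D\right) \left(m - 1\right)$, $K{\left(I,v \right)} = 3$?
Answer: $\sqrt{3584098} \approx 1893.2$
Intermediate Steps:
$w{\left(D,m \right)} = \left(-1 + m\right) \left(-3 + D\right)$ ($w{\left(D,m \right)} = \left(-3 + D\right) \left(-1 + m\right) = \left(-1 + m\right) \left(-3 + D\right)$)
$X{\left(a,B \right)} = - \frac{24}{7} + 4 B$ ($X{\left(a,B \right)} = - \frac{3}{7} + \left(-3 + B 4\right) = - \frac{3}{7} + \left(-3 + 4 B\right) = - \frac{24}{7} + 4 B$)
$E = - \frac{80}{21}$ ($E = \frac{- \frac{24}{7} + 4 \left(-2\right)}{3} = \frac{- \frac{24}{7} - 8}{3} = \frac{1}{3} \left(- \frac{80}{7}\right) = - \frac{80}{21} \approx -3.8095$)
$V{\left(W,M \right)} = -558$ ($V{\left(W,M \right)} = 68 - 626 = -558$)
$\sqrt{V{\left(E,\left(-2\right) \left(-166\right) \right)} + 3584656} = \sqrt{-558 + 3584656} = \sqrt{3584098}$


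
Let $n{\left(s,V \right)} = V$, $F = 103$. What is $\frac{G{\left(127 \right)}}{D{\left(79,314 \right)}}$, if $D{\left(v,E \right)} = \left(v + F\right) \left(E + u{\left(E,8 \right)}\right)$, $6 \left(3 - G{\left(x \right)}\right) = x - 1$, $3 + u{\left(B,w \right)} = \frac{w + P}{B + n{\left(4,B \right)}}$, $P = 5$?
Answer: $- \frac{1884}{5924737} \approx -0.00031799$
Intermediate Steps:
$u{\left(B,w \right)} = -3 + \frac{5 + w}{2 B}$ ($u{\left(B,w \right)} = -3 + \frac{w + 5}{B + B} = -3 + \frac{5 + w}{2 B}$)
$G{\left(x \right)} = \frac{19}{6} - \frac{x}{6}$ ($G{\left(x \right)} = 3 - \frac{x - 1}{6} = 3 - \frac{-1 + x}{6} = 3 - \left(- \frac{1}{6} + \frac{x}{6}\right) = \frac{19}{6} - \frac{x}{6}$)
$D{\left(v,E \right)} = \left(103 + v\right) \left(E + \frac{13 - 6 E}{2 E}\right)$ ($D{\left(v,E \right)} = \left(v + 103\right) \left(E + \frac{5 + 8 - 6 E}{2 E}\right) = \left(103 + v\right) \left(E + \frac{13 - 6 E}{2 E}\right)$)
$\frac{G{\left(127 \right)}}{D{\left(79,314 \right)}} = \frac{\frac{19}{6} - \frac{127}{6}}{\frac{1}{2} \cdot \frac{1}{314} \left(1339 - 194052 + 79 \left(13 - 1884\right) + 2 \cdot 314^{2} \left(103 + 79\right)\right)} = \frac{\frac{19}{6} - \frac{127}{6}}{\frac{1}{2} \cdot \frac{1}{314} \left(1339 - 194052 + 79 \left(13 - 1884\right) + 2 \cdot 98596 \cdot 182\right)} = - \frac{18}{\frac{1}{2} \cdot \frac{1}{314} \left(1339 - 194052 + 79 \left(-1871\right) + 35888944\right)} = - \frac{18}{\frac{1}{2} \cdot \frac{1}{314} \left(1339 - 194052 - 147809 + 35888944\right)} = - \frac{18}{\frac{1}{2} \cdot \frac{1}{314} \cdot 35548422} = - \frac{18}{\frac{17774211}{314}} = \left(-18\right) \frac{314}{17774211} = - \frac{1884}{5924737}$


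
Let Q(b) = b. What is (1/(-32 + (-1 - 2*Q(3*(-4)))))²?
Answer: 1/81 ≈ 0.012346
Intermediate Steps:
(1/(-32 + (-1 - 2*Q(3*(-4)))))² = (1/(-32 + (-1 - 6*(-4))))² = (1/(-32 + (-1 - 2*(-12))))² = (1/(-32 + (-1 + 24)))² = (1/(-32 + 23))² = (1/(-9))² = (-⅑)² = 1/81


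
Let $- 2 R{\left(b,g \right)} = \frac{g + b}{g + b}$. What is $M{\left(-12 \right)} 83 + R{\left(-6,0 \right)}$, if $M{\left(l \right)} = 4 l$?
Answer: $- \frac{7969}{2} \approx -3984.5$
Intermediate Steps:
$R{\left(b,g \right)} = - \frac{1}{2}$ ($R{\left(b,g \right)} = - \frac{\left(g + b\right) \frac{1}{g + b}}{2} = - \frac{\left(b + g\right) \frac{1}{b + g}}{2} = \left(- \frac{1}{2}\right) 1 = - \frac{1}{2}$)
$M{\left(-12 \right)} 83 + R{\left(-6,0 \right)} = 4 \left(-12\right) 83 - \frac{1}{2} = \left(-48\right) 83 - \frac{1}{2} = -3984 - \frac{1}{2} = - \frac{7969}{2}$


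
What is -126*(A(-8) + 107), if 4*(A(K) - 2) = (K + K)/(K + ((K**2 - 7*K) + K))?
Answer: -178479/13 ≈ -13729.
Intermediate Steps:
A(K) = 2 + K/(2*(K**2 - 5*K)) (A(K) = 2 + ((K + K)/(K + ((K**2 - 7*K) + K)))/4 = 2 + ((2*K)/(K + (K**2 - 6*K)))/4 = 2 + ((2*K)/(K**2 - 5*K))/4 = 2 + (2*K/(K**2 - 5*K))/4 = 2 + K/(2*(K**2 - 5*K)))
-126*(A(-8) + 107) = -126*((-19 + 4*(-8))/(2*(-5 - 8)) + 107) = -126*((1/2)*(-19 - 32)/(-13) + 107) = -126*((1/2)*(-1/13)*(-51) + 107) = -126*(51/26 + 107) = -126*2833/26 = -178479/13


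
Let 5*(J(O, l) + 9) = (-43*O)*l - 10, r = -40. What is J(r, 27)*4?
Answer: 37108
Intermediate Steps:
J(O, l) = -11 - 43*O*l/5 (J(O, l) = -9 + ((-43*O)*l - 10)/5 = -9 + (-43*O*l - 10)/5 = -9 + (-10 - 43*O*l)/5 = -9 + (-2 - 43*O*l/5) = -11 - 43*O*l/5)
J(r, 27)*4 = (-11 - 43/5*(-40)*27)*4 = (-11 + 9288)*4 = 9277*4 = 37108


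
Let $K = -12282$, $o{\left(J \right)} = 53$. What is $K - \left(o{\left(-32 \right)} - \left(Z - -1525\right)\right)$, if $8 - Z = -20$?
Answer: $-10782$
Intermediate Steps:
$Z = 28$ ($Z = 8 - -20 = 8 + 20 = 28$)
$K - \left(o{\left(-32 \right)} - \left(Z - -1525\right)\right) = -12282 - \left(53 - \left(28 - -1525\right)\right) = -12282 - \left(53 - \left(28 + 1525\right)\right) = -12282 - \left(53 - 1553\right) = -12282 - -1500 = -12282 + 1500 = -10782$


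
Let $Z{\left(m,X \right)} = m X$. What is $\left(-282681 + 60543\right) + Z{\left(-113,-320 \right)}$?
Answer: $-185978$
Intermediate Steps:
$Z{\left(m,X \right)} = X m$
$\left(-282681 + 60543\right) + Z{\left(-113,-320 \right)} = \left(-282681 + 60543\right) - -36160 = -222138 + 36160 = -185978$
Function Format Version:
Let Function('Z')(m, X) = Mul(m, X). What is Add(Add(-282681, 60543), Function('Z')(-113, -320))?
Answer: -185978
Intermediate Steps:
Function('Z')(m, X) = Mul(X, m)
Add(Add(-282681, 60543), Function('Z')(-113, -320)) = Add(Add(-282681, 60543), Mul(-320, -113)) = Add(-222138, 36160) = -185978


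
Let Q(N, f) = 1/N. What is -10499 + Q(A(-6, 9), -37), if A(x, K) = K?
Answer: -94490/9 ≈ -10499.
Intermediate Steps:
-10499 + Q(A(-6, 9), -37) = -10499 + 1/9 = -10499 + ⅑ = -94490/9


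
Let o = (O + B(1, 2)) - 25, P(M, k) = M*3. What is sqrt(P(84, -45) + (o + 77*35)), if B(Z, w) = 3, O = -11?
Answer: sqrt(2914) ≈ 53.981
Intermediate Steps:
P(M, k) = 3*M
o = -33 (o = (-11 + 3) - 25 = -8 - 25 = -33)
sqrt(P(84, -45) + (o + 77*35)) = sqrt(3*84 + (-33 + 77*35)) = sqrt(252 + (-33 + 2695)) = sqrt(252 + 2662) = sqrt(2914)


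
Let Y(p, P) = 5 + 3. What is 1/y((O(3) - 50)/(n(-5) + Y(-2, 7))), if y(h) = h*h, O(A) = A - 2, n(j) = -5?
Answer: 9/2401 ≈ 0.0037484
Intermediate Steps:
Y(p, P) = 8
O(A) = -2 + A
y(h) = h**2
1/y((O(3) - 50)/(n(-5) + Y(-2, 7))) = 1/((((-2 + 3) - 50)/(-5 + 8))**2) = 1/(((1 - 50)/3)**2) = 1/((-49*1/3)**2) = 1/((-49/3)**2) = 1/(2401/9) = 9/2401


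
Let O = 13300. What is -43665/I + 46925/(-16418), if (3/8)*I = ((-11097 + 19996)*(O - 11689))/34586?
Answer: -2215697775385/52305153956 ≈ -42.361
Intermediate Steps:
I = 19115052/17293 (I = 8*(((-11097 + 19996)*(13300 - 11689))/34586)/3 = 8*((8899*1611)*(1/34586))/3 = 8*(14336289*(1/34586))/3 = (8/3)*(14336289/34586) = 19115052/17293 ≈ 1105.4)
-43665/I + 46925/(-16418) = -43665/19115052/17293 + 46925/(-16418) = -43665*17293/19115052 + 46925*(-1/16418) = -251699615/6371684 - 46925/16418 = -2215697775385/52305153956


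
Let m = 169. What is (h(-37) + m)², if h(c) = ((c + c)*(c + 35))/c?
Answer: 27225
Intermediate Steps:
h(c) = 70 + 2*c (h(c) = ((2*c)*(35 + c))/c = (2*c*(35 + c))/c = 70 + 2*c)
(h(-37) + m)² = ((70 + 2*(-37)) + 169)² = ((70 - 74) + 169)² = (-4 + 169)² = 165² = 27225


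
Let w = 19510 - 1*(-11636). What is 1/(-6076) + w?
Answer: 189243095/6076 ≈ 31146.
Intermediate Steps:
w = 31146 (w = 19510 + 11636 = 31146)
1/(-6076) + w = 1/(-6076) + 31146 = -1/6076 + 31146 = 189243095/6076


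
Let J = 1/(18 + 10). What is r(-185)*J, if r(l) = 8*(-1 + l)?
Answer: -372/7 ≈ -53.143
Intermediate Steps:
r(l) = -8 + 8*l
J = 1/28 ≈ 0.035714
r(-185)*J = (-8 + 8*(-185))*(1/28) = (-8 - 1480)*(1/28) = -1488*1/28 = -372/7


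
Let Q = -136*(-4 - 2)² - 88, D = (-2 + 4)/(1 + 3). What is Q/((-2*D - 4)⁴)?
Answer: -4984/625 ≈ -7.9744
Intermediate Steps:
D = ½ (D = 2/4 = (¼)*2 = ½ ≈ 0.50000)
Q = -4984 (Q = -136*(-6)² - 88 = -136*36 - 88 = -4896 - 88 = -4984)
Q/((-2*D - 4)⁴) = -4984/(-2*½ - 4)⁴ = -4984/(-1 - 4)⁴ = -4984/((-5)⁴) = -4984/625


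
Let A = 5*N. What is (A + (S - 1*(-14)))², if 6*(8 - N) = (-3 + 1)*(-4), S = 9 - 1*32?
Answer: 5329/9 ≈ 592.11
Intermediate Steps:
S = -23 (S = 9 - 32 = -23)
N = 20/3 (N = 8 - (-3 + 1)*(-4)/6 = 8 - (-1)*(-4)/3 = 8 - ⅙*8 = 8 - 4/3 = 20/3 ≈ 6.6667)
A = 100/3 (A = 5*(20/3) = 100/3 ≈ 33.333)
(A + (S - 1*(-14)))² = (100/3 + (-23 - 1*(-14)))² = (100/3 + (-23 + 14))² = (100/3 - 9)² = (73/3)² = 5329/9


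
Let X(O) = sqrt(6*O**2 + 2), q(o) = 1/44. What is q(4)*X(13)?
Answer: sqrt(254)/22 ≈ 0.72443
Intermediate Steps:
q(o) = 1/44
X(O) = sqrt(2 + 6*O**2)
q(4)*X(13) = sqrt(2 + 6*13**2)/44 = sqrt(2 + 6*169)/44 = sqrt(2 + 1014)/44 = sqrt(1016)/44 = (2*sqrt(254))/44 = sqrt(254)/22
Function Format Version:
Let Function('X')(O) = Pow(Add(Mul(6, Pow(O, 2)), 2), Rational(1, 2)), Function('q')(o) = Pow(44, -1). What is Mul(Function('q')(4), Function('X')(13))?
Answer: Mul(Rational(1, 22), Pow(254, Rational(1, 2))) ≈ 0.72443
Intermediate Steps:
Function('q')(o) = Rational(1, 44)
Function('X')(O) = Pow(Add(2, Mul(6, Pow(O, 2))), Rational(1, 2))
Mul(Function('q')(4), Function('X')(13)) = Mul(Rational(1, 44), Pow(Add(2, Mul(6, Pow(13, 2))), Rational(1, 2))) = Mul(Rational(1, 44), Pow(Add(2, Mul(6, 169)), Rational(1, 2))) = Mul(Rational(1, 44), Pow(Add(2, 1014), Rational(1, 2))) = Mul(Rational(1, 44), Pow(1016, Rational(1, 2))) = Mul(Rational(1, 44), Mul(2, Pow(254, Rational(1, 2)))) = Mul(Rational(1, 22), Pow(254, Rational(1, 2)))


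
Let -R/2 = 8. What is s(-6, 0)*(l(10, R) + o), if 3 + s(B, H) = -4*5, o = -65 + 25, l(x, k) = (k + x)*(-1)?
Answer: 782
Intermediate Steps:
R = -16 (R = -2*8 = -16)
l(x, k) = -k - x
o = -40
s(B, H) = -23 (s(B, H) = -3 - 4*5 = -3 - 20 = -23)
s(-6, 0)*(l(10, R) + o) = -23*((-1*(-16) - 1*10) - 40) = -23*((16 - 10) - 40) = -23*(6 - 40) = -23*(-34) = 782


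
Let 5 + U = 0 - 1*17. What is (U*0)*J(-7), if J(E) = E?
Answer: 0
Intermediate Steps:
U = -22 (U = -5 + (0 - 1*17) = -5 + (0 - 17) = -5 - 17 = -22)
(U*0)*J(-7) = -22*0*(-7) = 0*(-7) = 0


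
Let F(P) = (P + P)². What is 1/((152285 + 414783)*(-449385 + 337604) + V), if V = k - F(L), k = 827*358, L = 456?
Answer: -1/63387963786 ≈ -1.5776e-11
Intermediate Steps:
F(P) = 4*P² (F(P) = (2*P)² = 4*P²)
k = 296066
V = -535678 (V = 296066 - 4*456² = 296066 - 4*207936 = 296066 - 1*831744 = 296066 - 831744 = -535678)
1/((152285 + 414783)*(-449385 + 337604) + V) = 1/((152285 + 414783)*(-449385 + 337604) - 535678) = 1/(567068*(-111781) - 535678) = 1/(-63387428108 - 535678) = 1/(-63387963786) = -1/63387963786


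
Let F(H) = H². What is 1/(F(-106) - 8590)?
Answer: 1/2646 ≈ 0.00037793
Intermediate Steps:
1/(F(-106) - 8590) = 1/((-106)² - 8590) = 1/(11236 - 8590) = 1/2646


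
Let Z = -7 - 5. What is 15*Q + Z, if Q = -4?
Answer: -72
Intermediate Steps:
Z = -12
15*Q + Z = 15*(-4) - 12 = -60 - 12 = -72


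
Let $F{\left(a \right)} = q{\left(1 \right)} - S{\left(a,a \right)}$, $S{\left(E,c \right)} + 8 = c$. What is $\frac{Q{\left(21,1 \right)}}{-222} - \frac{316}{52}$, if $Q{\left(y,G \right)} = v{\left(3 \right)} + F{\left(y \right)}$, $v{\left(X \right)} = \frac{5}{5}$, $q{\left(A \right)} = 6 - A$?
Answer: $- \frac{17447}{2886} \approx -6.0454$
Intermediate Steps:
$S{\left(E,c \right)} = -8 + c$
$v{\left(X \right)} = 1$ ($v{\left(X \right)} = 5 \cdot \frac{1}{5} = 1$)
$F{\left(a \right)} = 13 - a$ ($F{\left(a \right)} = \left(6 - 1\right) - \left(-8 + a\right) = 5 - \left(-8 + a\right) = 13 - a$)
$Q{\left(y,G \right)} = 14 - y$ ($Q{\left(y,G \right)} = 1 - \left(-13 + y\right) = 14 - y$)
$\frac{Q{\left(21,1 \right)}}{-222} - \frac{316}{52} = \frac{14 - 21}{-222} - \frac{316}{52} = \left(14 - 21\right) \left(- \frac{1}{222}\right) - \frac{79}{13} = \left(-7\right) \left(- \frac{1}{222}\right) - \frac{79}{13} = \frac{7}{222} - \frac{79}{13} = - \frac{17447}{2886}$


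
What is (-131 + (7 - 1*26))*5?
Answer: -750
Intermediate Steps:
(-131 + (7 - 1*26))*5 = (-131 + (7 - 26))*5 = (-131 - 19)*5 = -150*5 = -750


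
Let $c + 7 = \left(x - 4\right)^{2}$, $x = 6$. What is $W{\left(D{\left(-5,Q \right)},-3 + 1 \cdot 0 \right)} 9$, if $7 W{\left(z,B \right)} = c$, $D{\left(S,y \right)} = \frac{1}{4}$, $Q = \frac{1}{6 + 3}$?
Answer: $- \frac{27}{7} \approx -3.8571$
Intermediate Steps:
$Q = \frac{1}{9} \approx 0.11111$
$D{\left(S,y \right)} = \frac{1}{4}$
$c = -3$ ($c = -7 + \left(6 - 4\right)^{2} = -7 + 2^{2} = -7 + 4 = -3$)
$W{\left(z,B \right)} = - \frac{3}{7}$ ($W{\left(z,B \right)} = \frac{1}{7} \left(-3\right) = - \frac{3}{7}$)
$W{\left(D{\left(-5,Q \right)},-3 + 1 \cdot 0 \right)} 9 = \left(- \frac{3}{7}\right) 9 = - \frac{27}{7}$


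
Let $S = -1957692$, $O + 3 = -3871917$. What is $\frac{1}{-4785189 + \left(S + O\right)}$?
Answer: $- \frac{1}{10614801} \approx -9.4208 \cdot 10^{-8}$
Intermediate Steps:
$O = -3871920$ ($O = -3 - 3871917 = -3871920$)
$\frac{1}{-4785189 + \left(S + O\right)} = \frac{1}{-4785189 - 5829612} = \frac{1}{-10614801} = - \frac{1}{10614801}$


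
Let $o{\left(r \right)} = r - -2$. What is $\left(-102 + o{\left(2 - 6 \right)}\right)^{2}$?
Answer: $10816$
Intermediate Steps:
$o{\left(r \right)} = 2 + r$ ($o{\left(r \right)} = r + 2 = 2 + r$)
$\left(-102 + o{\left(2 - 6 \right)}\right)^{2} = \left(-102 + \left(2 + \left(2 - 6\right)\right)\right)^{2} = \left(-102 + \left(2 - 4\right)\right)^{2} = \left(-102 - 2\right)^{2} = \left(-104\right)^{2} = 10816$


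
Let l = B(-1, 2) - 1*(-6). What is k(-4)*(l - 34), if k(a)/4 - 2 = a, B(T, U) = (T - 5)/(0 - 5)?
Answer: 1072/5 ≈ 214.40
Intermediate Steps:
B(T, U) = 1 - T/5 (B(T, U) = (-5 + T)/(-5) = (-5 + T)*(-⅕) = 1 - T/5)
k(a) = 8 + 4*a
l = 36/5 (l = (1 - ⅕*(-1)) - 1*(-6) = (1 + ⅕) + 6 = 6/5 + 6 = 36/5 ≈ 7.2000)
k(-4)*(l - 34) = (8 + 4*(-4))*(36/5 - 34) = (8 - 16)*(-134/5) = -8*(-134/5) = 1072/5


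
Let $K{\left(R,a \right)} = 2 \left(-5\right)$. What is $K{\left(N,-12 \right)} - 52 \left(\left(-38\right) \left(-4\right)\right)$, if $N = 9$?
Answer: $-7914$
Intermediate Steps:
$K{\left(R,a \right)} = -10$
$K{\left(N,-12 \right)} - 52 \left(\left(-38\right) \left(-4\right)\right) = -10 - 52 \left(\left(-38\right) \left(-4\right)\right) = -10 - 7904 = -7914$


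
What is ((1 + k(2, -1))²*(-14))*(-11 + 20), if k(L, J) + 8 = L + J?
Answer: -4536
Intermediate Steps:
k(L, J) = -8 + J + L (k(L, J) = -8 + (L + J) = -8 + (J + L) = -8 + J + L)
((1 + k(2, -1))²*(-14))*(-11 + 20) = ((1 + (-8 - 1 + 2))²*(-14))*(-11 + 20) = ((1 - 7)²*(-14))*9 = ((-6)²*(-14))*9 = (36*(-14))*9 = -504*9 = -4536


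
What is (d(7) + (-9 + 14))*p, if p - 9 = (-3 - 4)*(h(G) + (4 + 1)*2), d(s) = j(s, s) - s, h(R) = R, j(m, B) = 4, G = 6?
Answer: -206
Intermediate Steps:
d(s) = 4 - s
p = -103 (p = 9 + (-3 - 4)*(6 + (4 + 1)*2) = 9 - 7*(6 + 5*2) = 9 - 7*(6 + 10) = 9 - 7*16 = 9 - 112 = -103)
(d(7) + (-9 + 14))*p = ((4 - 1*7) + (-9 + 14))*(-103) = ((4 - 7) + 5)*(-103) = (-3 + 5)*(-103) = 2*(-103) = -206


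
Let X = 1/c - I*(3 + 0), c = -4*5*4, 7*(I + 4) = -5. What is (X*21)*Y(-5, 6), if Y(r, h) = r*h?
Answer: -71217/8 ≈ -8902.1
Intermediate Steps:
I = -33/7 (I = -4 + (1/7)*(-5) = -4 - 5/7 = -33/7 ≈ -4.7143)
c = -80 (c = -20*4 = -80)
X = 7913/560 (X = 1/(-80) - (-33)*(3 + 0)/7 = 1*(-1/80) - (-33)*3/7 = -1/80 - 1*(-99/7) = -1/80 + 99/7 = 7913/560 ≈ 14.130)
Y(r, h) = h*r
(X*21)*Y(-5, 6) = ((7913/560)*21)*(6*(-5)) = (23739/80)*(-30) = -71217/8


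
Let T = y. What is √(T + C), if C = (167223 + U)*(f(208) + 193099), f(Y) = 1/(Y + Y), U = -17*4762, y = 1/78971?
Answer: √1123664725438023551257826/8212984 ≈ 1.2907e+5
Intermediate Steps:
y = 1/78971 ≈ 1.2663e-5
U = -80954
f(Y) = 1/(2*Y)
T = 1/78971 ≈ 1.2663e-5
C = 6929918460765/416 (C = (167223 - 80954)*((½)/208 + 193099) = 86269*((½)*(1/208) + 193099) = 86269*(1/416 + 193099) = 86269*(80329185/416) = 6929918460765/416 ≈ 1.6658e+10)
√(T + C) = √(1/78971 + 6929918460765/416) = √(547262590765073231/32851936) = √1123664725438023551257826/8212984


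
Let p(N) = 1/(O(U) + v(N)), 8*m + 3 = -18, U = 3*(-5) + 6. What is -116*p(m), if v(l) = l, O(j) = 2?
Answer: 928/5 ≈ 185.60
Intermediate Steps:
U = -9 (U = -15 + 6 = -9)
m = -21/8 (m = -3/8 + (1/8)*(-18) = -3/8 - 9/4 = -21/8 ≈ -2.6250)
p(N) = 1/(2 + N)
-116*p(m) = -116/(2 - 21/8) = -116/(-5/8) = -116*(-8/5) = 928/5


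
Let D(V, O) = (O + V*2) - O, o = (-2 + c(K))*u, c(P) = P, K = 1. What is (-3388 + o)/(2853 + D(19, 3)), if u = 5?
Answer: -3393/2891 ≈ -1.1736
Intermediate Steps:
o = -5 (o = (-2 + 1)*5 = -1*5 = -5)
D(V, O) = 2*V (D(V, O) = (O + 2*V) - O = 2*V)
(-3388 + o)/(2853 + D(19, 3)) = (-3388 - 5)/(2853 + 2*19) = -3393/(2853 + 38) = -3393/2891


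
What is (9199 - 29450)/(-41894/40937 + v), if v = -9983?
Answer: 118430741/58387995 ≈ 2.0283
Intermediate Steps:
(9199 - 29450)/(-41894/40937 + v) = (9199 - 29450)/(-41894/40937 - 9983) = -20251/(-41894*1/40937 - 9983) = -20251/(-41894/40937 - 9983) = -20251/(-408715965/40937) = -20251*(-40937/408715965) = 118430741/58387995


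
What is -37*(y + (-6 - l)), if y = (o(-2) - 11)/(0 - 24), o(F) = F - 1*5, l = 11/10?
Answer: 4699/20 ≈ 234.95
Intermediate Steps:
l = 11/10 (l = 11*(⅒) = 11/10 ≈ 1.1000)
o(F) = -5 + F (o(F) = F - 5 = -5 + F)
y = ¾ (y = ((-5 - 2) - 11)/(0 - 24) = (-7 - 11)/(-24) = -18*(-1/24) = ¾ ≈ 0.75000)
-37*(y + (-6 - l)) = -37*(¾ + (-6 - 1*11/10)) = -37*(¾ + (-6 - 11/10)) = -37*(¾ - 71/10) = -37*(-127/20) = 4699/20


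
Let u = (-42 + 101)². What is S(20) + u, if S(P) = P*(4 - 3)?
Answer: 3501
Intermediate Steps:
S(P) = P (S(P) = P*1 = P)
u = 3481 (u = 59² = 3481)
S(20) + u = 20 + 3481 = 3501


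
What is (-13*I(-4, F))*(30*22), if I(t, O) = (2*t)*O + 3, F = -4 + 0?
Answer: -300300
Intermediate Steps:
F = -4
I(t, O) = 3 + 2*O*t (I(t, O) = 2*O*t + 3 = 3 + 2*O*t)
(-13*I(-4, F))*(30*22) = (-13*(3 + 2*(-4)*(-4)))*(30*22) = -13*(3 + 32)*660 = -13*35*660 = -455*660 = -300300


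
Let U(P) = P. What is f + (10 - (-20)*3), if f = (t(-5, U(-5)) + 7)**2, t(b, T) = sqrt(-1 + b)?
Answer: 113 + 14*I*sqrt(6) ≈ 113.0 + 34.293*I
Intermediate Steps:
f = (7 + I*sqrt(6))**2 (f = (sqrt(-1 - 5) + 7)**2 = (sqrt(-6) + 7)**2 = (I*sqrt(6) + 7)**2 = (7 + I*sqrt(6))**2 ≈ 43.0 + 34.293*I)
f + (10 - (-20)*3) = (7 + I*sqrt(6))**2 + (10 - (-20)*3) = (7 + I*sqrt(6))**2 + (10 - 5*(-12)) = (7 + I*sqrt(6))**2 + (10 + 60) = (7 + I*sqrt(6))**2 + 70 = 70 + (7 + I*sqrt(6))**2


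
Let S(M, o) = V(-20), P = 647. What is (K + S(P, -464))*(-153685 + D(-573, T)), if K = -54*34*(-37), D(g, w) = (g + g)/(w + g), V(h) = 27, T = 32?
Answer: -5650277012001/541 ≈ -1.0444e+10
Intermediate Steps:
D(g, w) = 2*g/(g + w) (D(g, w) = (2*g)/(g + w) = 2*g/(g + w))
S(M, o) = 27
K = 67932 (K = -1836*(-37) = 67932)
(K + S(P, -464))*(-153685 + D(-573, T)) = (67932 + 27)*(-153685 + 2*(-573)/(-573 + 32)) = 67959*(-153685 + 2*(-573)/(-541)) = 67959*(-153685 + 2*(-573)*(-1/541)) = 67959*(-153685 + 1146/541) = 67959*(-83142439/541) = -5650277012001/541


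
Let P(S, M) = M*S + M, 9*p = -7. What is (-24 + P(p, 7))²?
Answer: 40804/81 ≈ 503.75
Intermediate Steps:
p = -7/9 (p = (⅑)*(-7) = -7/9 ≈ -0.77778)
P(S, M) = M + M*S
(-24 + P(p, 7))² = (-24 + 7*(1 - 7/9))² = (-24 + 7*(2/9))² = (-24 + 14/9)² = (-202/9)² = 40804/81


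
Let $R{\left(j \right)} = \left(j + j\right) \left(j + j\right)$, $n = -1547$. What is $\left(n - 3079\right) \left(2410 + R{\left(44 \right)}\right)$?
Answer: $-46972404$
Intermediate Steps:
$R{\left(j \right)} = 4 j^{2}$ ($R{\left(j \right)} = 2 j 2 j = 4 j^{2}$)
$\left(n - 3079\right) \left(2410 + R{\left(44 \right)}\right) = \left(-1547 - 3079\right) \left(2410 + 4 \cdot 44^{2}\right) = - 4626 \left(2410 + 4 \cdot 1936\right) = - 4626 \left(2410 + 7744\right) = \left(-4626\right) 10154 = -46972404$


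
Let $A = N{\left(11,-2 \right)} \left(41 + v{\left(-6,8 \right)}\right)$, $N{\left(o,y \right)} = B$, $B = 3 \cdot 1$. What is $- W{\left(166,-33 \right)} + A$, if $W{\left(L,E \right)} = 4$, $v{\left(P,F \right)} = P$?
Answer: $101$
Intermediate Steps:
$B = 3$
$N{\left(o,y \right)} = 3$
$A = 105$ ($A = 3 \left(41 - 6\right) = 3 \cdot 35 = 105$)
$- W{\left(166,-33 \right)} + A = \left(-1\right) 4 + 105 = -4 + 105 = 101$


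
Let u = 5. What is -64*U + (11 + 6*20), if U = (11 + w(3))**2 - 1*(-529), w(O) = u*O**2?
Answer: -234429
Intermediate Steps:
w(O) = 5*O**2
U = 3665 (U = (11 + 5*3**2)**2 - 1*(-529) = (11 + 5*9)**2 + 529 = (11 + 45)**2 + 529 = 56**2 + 529 = 3136 + 529 = 3665)
-64*U + (11 + 6*20) = -64*3665 + (11 + 6*20) = -234560 + (11 + 120) = -234560 + 131 = -234429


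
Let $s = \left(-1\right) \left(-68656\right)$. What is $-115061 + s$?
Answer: $-46405$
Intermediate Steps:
$s = 68656$
$-115061 + s = -115061 + 68656 = -46405$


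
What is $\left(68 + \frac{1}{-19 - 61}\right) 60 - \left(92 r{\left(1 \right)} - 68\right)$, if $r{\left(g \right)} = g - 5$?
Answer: $\frac{18061}{4} \approx 4515.3$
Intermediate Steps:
$r{\left(g \right)} = -5 + g$
$\left(68 + \frac{1}{-19 - 61}\right) 60 - \left(92 r{\left(1 \right)} - 68\right) = \left(68 + \frac{1}{-19 - 61}\right) 60 - \left(92 \left(-5 + 1\right) - 68\right) = \left(68 + \frac{1}{-80}\right) 60 - \left(92 \left(-4\right) - 68\right) = \left(68 - \frac{1}{80}\right) 60 - \left(-368 - 68\right) = \frac{5439}{80} \cdot 60 - -436 = \frac{16317}{4} + 436 = \frac{18061}{4}$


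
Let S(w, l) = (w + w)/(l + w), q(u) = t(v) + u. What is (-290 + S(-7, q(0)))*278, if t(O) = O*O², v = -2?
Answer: -1205408/15 ≈ -80361.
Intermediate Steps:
t(O) = O³
q(u) = -8 + u (q(u) = (-2)³ + u = -8 + u)
S(w, l) = 2*w/(l + w) (S(w, l) = (2*w)/(l + w) = 2*w/(l + w))
(-290 + S(-7, q(0)))*278 = (-290 + 2*(-7)/((-8 + 0) - 7))*278 = (-290 + 2*(-7)/(-8 - 7))*278 = (-290 + 2*(-7)/(-15))*278 = (-290 + 2*(-7)*(-1/15))*278 = (-290 + 14/15)*278 = -4336/15*278 = -1205408/15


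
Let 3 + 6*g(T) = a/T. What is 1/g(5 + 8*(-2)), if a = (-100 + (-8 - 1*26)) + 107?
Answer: -11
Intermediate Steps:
a = -27 (a = (-100 + (-8 - 26)) + 107 = (-100 - 34) + 107 = -134 + 107 = -27)
g(T) = -½ - 9/(2*T) (g(T) = -½ + (-27/T)/6 = -½ - 9/(2*T))
1/g(5 + 8*(-2)) = 1/((-9 - (5 + 8*(-2)))/(2*(5 + 8*(-2)))) = 1/((-9 - (5 - 16))/(2*(5 - 16))) = 1/((½)*(-9 - 1*(-11))/(-11)) = 1/((½)*(-1/11)*(-9 + 11)) = 1/((½)*(-1/11)*2) = 1/(-1/11) = -11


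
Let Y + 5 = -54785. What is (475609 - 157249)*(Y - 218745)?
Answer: -87082602600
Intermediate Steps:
Y = -54790 (Y = -5 - 54785 = -54790)
(475609 - 157249)*(Y - 218745) = (475609 - 157249)*(-54790 - 218745) = 318360*(-273535) = -87082602600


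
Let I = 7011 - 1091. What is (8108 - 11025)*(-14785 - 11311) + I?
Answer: 76127952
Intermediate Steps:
I = 5920
(8108 - 11025)*(-14785 - 11311) + I = (8108 - 11025)*(-14785 - 11311) + 5920 = -2917*(-26096) + 5920 = 76122032 + 5920 = 76127952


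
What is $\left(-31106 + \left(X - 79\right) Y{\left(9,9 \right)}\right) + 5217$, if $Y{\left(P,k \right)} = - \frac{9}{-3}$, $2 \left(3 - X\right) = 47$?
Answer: $- \frac{52375}{2} \approx -26188.0$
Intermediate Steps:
$X = - \frac{41}{2}$ ($X = 3 - \frac{47}{2} = - \frac{41}{2} \approx -20.5$)
$Y{\left(P,k \right)} = 3$ ($Y{\left(P,k \right)} = \left(-9\right) \left(- \frac{1}{3}\right) = 3$)
$\left(-31106 + \left(X - 79\right) Y{\left(9,9 \right)}\right) + 5217 = \left(-31106 + \left(- \frac{41}{2} - 79\right) 3\right) + 5217 = \left(-31106 - \frac{597}{2}\right) + 5217 = - \frac{62809}{2} + 5217 = - \frac{52375}{2}$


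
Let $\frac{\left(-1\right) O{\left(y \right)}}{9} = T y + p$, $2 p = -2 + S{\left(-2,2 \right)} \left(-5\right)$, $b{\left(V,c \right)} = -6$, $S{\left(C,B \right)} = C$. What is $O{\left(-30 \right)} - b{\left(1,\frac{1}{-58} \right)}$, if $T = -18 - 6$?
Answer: $-6510$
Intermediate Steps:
$p = 4$ ($p = \frac{-2 - -10}{2} = \frac{-2 + 10}{2} = \frac{1}{2} \cdot 8 = 4$)
$T = -24$ ($T = -18 - 6 = -24$)
$O{\left(y \right)} = -36 + 216 y$ ($O{\left(y \right)} = - 9 \left(- 24 y + 4\right) = - 9 \left(4 - 24 y\right) = -36 + 216 y$)
$O{\left(-30 \right)} - b{\left(1,\frac{1}{-58} \right)} = \left(-36 + 216 \left(-30\right)\right) - -6 = \left(-36 - 6480\right) + 6 = -6516 + 6 = -6510$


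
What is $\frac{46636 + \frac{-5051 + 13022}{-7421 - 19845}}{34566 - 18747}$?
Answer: $\frac{1271569205}{431320854} \approx 2.9481$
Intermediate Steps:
$\frac{46636 + \frac{-5051 + 13022}{-7421 - 19845}}{34566 - 18747} = \frac{46636 + \frac{7971}{-27266}}{15819} = \left(46636 + 7971 \left(- \frac{1}{27266}\right)\right) \frac{1}{15819} = \left(46636 - \frac{7971}{27266}\right) \frac{1}{15819} = \frac{1271569205}{27266} \cdot \frac{1}{15819} = \frac{1271569205}{431320854}$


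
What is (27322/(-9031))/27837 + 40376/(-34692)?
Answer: -17264133692/14832360873 ≈ -1.1639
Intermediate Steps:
(27322/(-9031))/27837 + 40376/(-34692) = (27322*(-1/9031))*(1/27837) + 40376*(-1/34692) = -27322/9031*1/27837 - 206/177 = -27322/251395947 - 206/177 = -17264133692/14832360873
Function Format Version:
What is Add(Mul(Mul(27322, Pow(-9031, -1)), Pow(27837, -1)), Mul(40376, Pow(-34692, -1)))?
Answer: Rational(-17264133692, 14832360873) ≈ -1.1639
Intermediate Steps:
Add(Mul(Mul(27322, Pow(-9031, -1)), Pow(27837, -1)), Mul(40376, Pow(-34692, -1))) = Add(Mul(Mul(27322, Rational(-1, 9031)), Rational(1, 27837)), Mul(40376, Rational(-1, 34692))) = Add(Mul(Rational(-27322, 9031), Rational(1, 27837)), Rational(-206, 177)) = Add(Rational(-27322, 251395947), Rational(-206, 177)) = Rational(-17264133692, 14832360873)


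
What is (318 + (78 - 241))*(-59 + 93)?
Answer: 5270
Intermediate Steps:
(318 + (78 - 241))*(-59 + 93) = (318 - 163)*34 = 155*34 = 5270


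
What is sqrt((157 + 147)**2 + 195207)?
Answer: sqrt(287623) ≈ 536.30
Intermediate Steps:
sqrt((157 + 147)**2 + 195207) = sqrt(304**2 + 195207) = sqrt(92416 + 195207) = sqrt(287623)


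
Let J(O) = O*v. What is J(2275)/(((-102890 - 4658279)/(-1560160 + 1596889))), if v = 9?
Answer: -107432325/680167 ≈ -157.95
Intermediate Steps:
J(O) = 9*O (J(O) = O*9 = 9*O)
J(2275)/(((-102890 - 4658279)/(-1560160 + 1596889))) = (9*2275)/(((-102890 - 4658279)/(-1560160 + 1596889))) = 20475/((-4761169/36729)) = 20475/((-4761169*1/36729)) = 20475/(-680167/5247) = 20475*(-5247/680167) = -107432325/680167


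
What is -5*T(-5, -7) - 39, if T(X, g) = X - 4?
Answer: 6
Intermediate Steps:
T(X, g) = -4 + X
-5*T(-5, -7) - 39 = -5*(-4 - 5) - 39 = -5*(-9) - 39 = 45 - 39 = 6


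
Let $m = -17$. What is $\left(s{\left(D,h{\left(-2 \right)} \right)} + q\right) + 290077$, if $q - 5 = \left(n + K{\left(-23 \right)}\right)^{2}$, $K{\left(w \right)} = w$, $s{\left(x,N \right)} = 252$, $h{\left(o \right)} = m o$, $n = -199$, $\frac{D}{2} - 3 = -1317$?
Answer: $339618$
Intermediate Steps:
$D = -2628$ ($D = 6 + 2 \left(-1317\right) = 6 - 2634 = -2628$)
$h{\left(o \right)} = - 17 o$
$q = 49289$ ($q = 5 + \left(-199 - 23\right)^{2} = 5 + \left(-222\right)^{2} = 5 + 49284 = 49289$)
$\left(s{\left(D,h{\left(-2 \right)} \right)} + q\right) + 290077 = \left(252 + 49289\right) + 290077 = 49541 + 290077 = 339618$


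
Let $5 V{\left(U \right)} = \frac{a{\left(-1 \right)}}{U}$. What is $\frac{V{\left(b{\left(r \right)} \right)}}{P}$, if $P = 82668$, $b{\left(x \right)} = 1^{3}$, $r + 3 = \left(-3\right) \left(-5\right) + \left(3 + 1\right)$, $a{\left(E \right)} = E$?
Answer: $- \frac{1}{413340} \approx -2.4193 \cdot 10^{-6}$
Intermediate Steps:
$r = 16$ ($r = -3 + \left(\left(-3\right) \left(-5\right) + \left(3 + 1\right)\right) = -3 + \left(15 + 4\right) = -3 + 19 = 16$)
$b{\left(x \right)} = 1$
$V{\left(U \right)} = - \frac{1}{5 U}$ ($V{\left(U \right)} = \frac{\left(-1\right) \frac{1}{U}}{5} = - \frac{1}{5 U}$)
$\frac{V{\left(b{\left(r \right)} \right)}}{P} = \frac{\left(- \frac{1}{5}\right) 1^{-1}}{82668} = \left(- \frac{1}{5}\right) 1 \cdot \frac{1}{82668} = \left(- \frac{1}{5}\right) \frac{1}{82668} = - \frac{1}{413340}$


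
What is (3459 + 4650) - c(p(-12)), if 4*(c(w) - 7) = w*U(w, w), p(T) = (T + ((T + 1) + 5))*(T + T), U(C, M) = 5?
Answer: 7562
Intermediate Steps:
p(T) = 2*T*(6 + 2*T) (p(T) = (T + ((1 + T) + 5))*(2*T) = (T + (6 + T))*(2*T) = (6 + 2*T)*(2*T) = 2*T*(6 + 2*T))
c(w) = 7 + 5*w/4 (c(w) = 7 + (w*5)/4 = 7 + (5*w)/4 = 7 + 5*w/4)
(3459 + 4650) - c(p(-12)) = (3459 + 4650) - (7 + 5*(4*(-12)*(3 - 12))/4) = 8109 - (7 + 5*(4*(-12)*(-9))/4) = 8109 - (7 + (5/4)*432) = 8109 - (7 + 540) = 8109 - 1*547 = 8109 - 547 = 7562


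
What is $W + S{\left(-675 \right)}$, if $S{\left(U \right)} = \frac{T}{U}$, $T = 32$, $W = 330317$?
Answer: $\frac{222963943}{675} \approx 3.3032 \cdot 10^{5}$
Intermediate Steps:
$S{\left(U \right)} = \frac{32}{U}$
$W + S{\left(-675 \right)} = 330317 + \frac{32}{-675} = 330317 + 32 \left(- \frac{1}{675}\right) = 330317 - \frac{32}{675} = \frac{222963943}{675}$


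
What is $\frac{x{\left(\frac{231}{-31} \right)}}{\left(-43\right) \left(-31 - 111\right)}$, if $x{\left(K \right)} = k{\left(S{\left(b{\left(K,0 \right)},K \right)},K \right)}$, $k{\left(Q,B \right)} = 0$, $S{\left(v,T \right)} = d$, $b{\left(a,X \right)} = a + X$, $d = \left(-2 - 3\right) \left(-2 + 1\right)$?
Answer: $0$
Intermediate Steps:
$d = 5$ ($d = \left(-5\right) \left(-1\right) = 5$)
$b{\left(a,X \right)} = X + a$
$S{\left(v,T \right)} = 5$
$x{\left(K \right)} = 0$
$\frac{x{\left(\frac{231}{-31} \right)}}{\left(-43\right) \left(-31 - 111\right)} = \frac{0}{\left(-43\right) \left(-31 - 111\right)} = \frac{0}{\left(-43\right) \left(-142\right)} = \frac{0}{6106} = 0 \cdot \frac{1}{6106} = 0$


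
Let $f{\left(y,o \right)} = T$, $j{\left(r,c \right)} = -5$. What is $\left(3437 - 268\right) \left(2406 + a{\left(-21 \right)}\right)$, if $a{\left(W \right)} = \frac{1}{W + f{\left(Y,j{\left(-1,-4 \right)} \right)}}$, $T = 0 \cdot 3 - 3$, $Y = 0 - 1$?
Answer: $\frac{182987567}{24} \approx 7.6245 \cdot 10^{6}$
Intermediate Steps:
$Y = -1$
$T = -3$ ($T = 0 - 3 = -3$)
$f{\left(y,o \right)} = -3$
$a{\left(W \right)} = \frac{1}{-3 + W}$ ($a{\left(W \right)} = \frac{1}{W - 3} = \frac{1}{-3 + W}$)
$\left(3437 - 268\right) \left(2406 + a{\left(-21 \right)}\right) = \left(3437 - 268\right) \left(2406 + \frac{1}{-3 - 21}\right) = 3169 \left(2406 + \frac{1}{-24}\right) = 3169 \left(2406 - \frac{1}{24}\right) = 3169 \cdot \frac{57743}{24} = \frac{182987567}{24}$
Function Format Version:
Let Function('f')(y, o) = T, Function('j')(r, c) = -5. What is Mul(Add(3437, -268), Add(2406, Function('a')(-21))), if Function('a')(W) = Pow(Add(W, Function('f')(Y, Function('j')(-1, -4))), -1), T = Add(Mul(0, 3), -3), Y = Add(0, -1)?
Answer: Rational(182987567, 24) ≈ 7.6245e+6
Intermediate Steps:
Y = -1
T = -3 (T = Add(0, -3) = -3)
Function('f')(y, o) = -3
Function('a')(W) = Pow(Add(-3, W), -1) (Function('a')(W) = Pow(Add(W, -3), -1) = Pow(Add(-3, W), -1))
Mul(Add(3437, -268), Add(2406, Function('a')(-21))) = Mul(Add(3437, -268), Add(2406, Pow(Add(-3, -21), -1))) = Mul(3169, Add(2406, Pow(-24, -1))) = Mul(3169, Add(2406, Rational(-1, 24))) = Mul(3169, Rational(57743, 24)) = Rational(182987567, 24)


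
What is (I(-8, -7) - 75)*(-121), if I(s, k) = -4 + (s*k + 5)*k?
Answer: 61226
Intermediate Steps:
I(s, k) = -4 + k*(5 + k*s) (I(s, k) = -4 + (k*s + 5)*k = -4 + (5 + k*s)*k = -4 + k*(5 + k*s))
(I(-8, -7) - 75)*(-121) = ((-4 + 5*(-7) - 8*(-7)²) - 75)*(-121) = ((-4 - 35 - 8*49) - 75)*(-121) = ((-4 - 35 - 392) - 75)*(-121) = (-431 - 75)*(-121) = -506*(-121) = 61226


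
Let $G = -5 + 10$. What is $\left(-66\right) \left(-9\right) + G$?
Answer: $599$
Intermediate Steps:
$G = 5$
$\left(-66\right) \left(-9\right) + G = \left(-66\right) \left(-9\right) + 5 = 594 + 5 = 599$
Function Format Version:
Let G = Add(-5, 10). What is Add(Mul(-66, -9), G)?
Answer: 599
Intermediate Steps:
G = 5
Add(Mul(-66, -9), G) = Add(Mul(-66, -9), 5) = Add(594, 5) = 599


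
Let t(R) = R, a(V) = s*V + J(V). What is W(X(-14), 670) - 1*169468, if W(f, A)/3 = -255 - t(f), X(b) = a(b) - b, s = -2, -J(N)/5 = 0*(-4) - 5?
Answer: -170434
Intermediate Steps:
J(N) = 25 (J(N) = -5*(0*(-4) - 5) = -5*(0 - 5) = -5*(-5) = 25)
a(V) = 25 - 2*V (a(V) = -2*V + 25 = 25 - 2*V)
X(b) = 25 - 3*b (X(b) = (25 - 2*b) - b = 25 - 3*b)
W(f, A) = -765 - 3*f (W(f, A) = 3*(-255 - f) = -765 - 3*f)
W(X(-14), 670) - 1*169468 = (-765 - 3*(25 - 3*(-14))) - 1*169468 = (-765 - 3*(25 + 42)) - 169468 = (-765 - 3*67) - 169468 = (-765 - 201) - 169468 = -966 - 169468 = -170434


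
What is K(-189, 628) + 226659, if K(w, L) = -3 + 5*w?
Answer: 225711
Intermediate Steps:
K(-189, 628) + 226659 = (-3 + 5*(-189)) + 226659 = (-3 - 945) + 226659 = -948 + 226659 = 225711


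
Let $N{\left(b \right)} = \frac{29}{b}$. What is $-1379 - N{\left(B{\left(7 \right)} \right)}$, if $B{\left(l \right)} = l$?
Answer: $- \frac{9682}{7} \approx -1383.1$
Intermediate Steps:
$-1379 - N{\left(B{\left(7 \right)} \right)} = -1379 - \frac{29}{7} = - \frac{9682}{7}$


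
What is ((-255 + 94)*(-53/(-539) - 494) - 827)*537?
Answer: 3253801140/77 ≈ 4.2257e+7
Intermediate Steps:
((-255 + 94)*(-53/(-539) - 494) - 827)*537 = (-161*(-53*(-1/539) - 494) - 827)*537 = (-161*(53/539 - 494) - 827)*537 = (-161*(-266213/539) - 827)*537 = (6122899/77 - 827)*537 = (6059220/77)*537 = 3253801140/77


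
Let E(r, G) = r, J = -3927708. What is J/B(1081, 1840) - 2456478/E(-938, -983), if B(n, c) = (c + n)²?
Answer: 10477789058547/4001621029 ≈ 2618.4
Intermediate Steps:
J/B(1081, 1840) - 2456478/E(-938, -983) = -3927708/(1840 + 1081)² - 2456478/(-938) = -3927708/(2921²) - 2456478*(-1/938) = -3927708/8532241 + 1228239/469 = 10477789058547/4001621029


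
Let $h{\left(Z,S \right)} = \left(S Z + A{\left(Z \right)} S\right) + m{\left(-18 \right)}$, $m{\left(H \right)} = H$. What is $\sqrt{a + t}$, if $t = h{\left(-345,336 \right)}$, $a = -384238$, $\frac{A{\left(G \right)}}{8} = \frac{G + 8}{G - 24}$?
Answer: $\frac{4 i \sqrt{470626413}}{123} \approx 705.49 i$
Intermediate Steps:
$A{\left(G \right)} = \frac{8 \left(8 + G\right)}{-24 + G}$ ($A{\left(G \right)} = 8 \frac{G + 8}{G - 24} = 8 \frac{8 + G}{-24 + G} = \frac{8 \left(8 + G\right)}{-24 + G}$)
$h{\left(Z,S \right)} = -18 + S Z + \frac{8 S \left(8 + Z\right)}{-24 + Z}$ ($h{\left(Z,S \right)} = \left(S Z + \frac{8 \left(8 + Z\right)}{-24 + Z} S\right) - 18 = \left(S Z + \frac{8 S \left(8 + Z\right)}{-24 + Z}\right) - 18 = -18 + S Z + \frac{8 S \left(8 + Z\right)}{-24 + Z}$)
$t = - \frac{13958422}{123}$ ($t = \frac{\left(-24 - 345\right) \left(-18 + 336 \left(-345\right)\right) + 8 \cdot 336 \left(8 - 345\right)}{-24 - 345} = \frac{- 369 \left(-18 - 115920\right) + 8 \cdot 336 \left(-337\right)}{-369} = - \frac{\left(-369\right) \left(-115938\right) - 905856}{369} = - \frac{42781122 - 905856}{369} = \left(- \frac{1}{369}\right) 41875266 = - \frac{13958422}{123} \approx -1.1348 \cdot 10^{5}$)
$\sqrt{a + t} = \sqrt{-384238 - \frac{13958422}{123}} = \sqrt{- \frac{61219696}{123}} = \frac{4 i \sqrt{470626413}}{123}$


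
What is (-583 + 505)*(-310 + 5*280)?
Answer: -85020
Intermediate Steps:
(-583 + 505)*(-310 + 5*280) = -78*(-310 + 1400) = -78*1090 = -85020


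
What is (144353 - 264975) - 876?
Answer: -121498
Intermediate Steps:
(144353 - 264975) - 876 = -120622 - 876 = -121498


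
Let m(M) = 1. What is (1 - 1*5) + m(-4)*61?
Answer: 57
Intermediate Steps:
(1 - 1*5) + m(-4)*61 = (1 - 1*5) + 1*61 = (1 - 5) + 61 = -4 + 61 = 57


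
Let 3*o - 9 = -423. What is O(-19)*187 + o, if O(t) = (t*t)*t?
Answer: -1282771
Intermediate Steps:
o = -138 (o = 3 + (1/3)*(-423) = 3 - 141 = -138)
O(t) = t**3 (O(t) = t**2*t = t**3)
O(-19)*187 + o = (-19)**3*187 - 138 = -6859*187 - 138 = -1282633 - 138 = -1282771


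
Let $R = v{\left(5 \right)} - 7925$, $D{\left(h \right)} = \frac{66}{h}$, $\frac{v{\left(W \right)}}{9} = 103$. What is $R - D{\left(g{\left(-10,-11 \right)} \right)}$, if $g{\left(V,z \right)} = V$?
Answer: $- \frac{34957}{5} \approx -6991.4$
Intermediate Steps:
$v{\left(W \right)} = 927$ ($v{\left(W \right)} = 9 \cdot 103 = 927$)
$R = -6998$ ($R = 927 - 7925 = -6998$)
$R - D{\left(g{\left(-10,-11 \right)} \right)} = -6998 - \frac{66}{-10} = -6998 - 66 \left(- \frac{1}{10}\right) = -6998 - - \frac{33}{5} = -6998 + \frac{33}{5} = - \frac{34957}{5}$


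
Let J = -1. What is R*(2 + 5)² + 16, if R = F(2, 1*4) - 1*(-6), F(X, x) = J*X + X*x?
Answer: 604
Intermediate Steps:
F(X, x) = -X + X*x
R = 12 (R = 2*(-1 + 1*4) - 1*(-6) = 2*(-1 + 4) + 6 = 2*3 + 6 = 6 + 6 = 12)
R*(2 + 5)² + 16 = 12*(2 + 5)² + 16 = 12*7² + 16 = 12*49 + 16 = 588 + 16 = 604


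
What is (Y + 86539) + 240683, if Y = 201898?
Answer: 529120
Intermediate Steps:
(Y + 86539) + 240683 = (201898 + 86539) + 240683 = 288437 + 240683 = 529120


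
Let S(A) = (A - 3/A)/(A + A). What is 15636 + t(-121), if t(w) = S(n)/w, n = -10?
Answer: 378391103/24200 ≈ 15636.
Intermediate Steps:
S(A) = (A - 3/A)/(2*A) (S(A) = (A - 3/A)/((2*A)) = (A - 3/A)*(1/(2*A)) = (A - 3/A)/(2*A))
t(w) = 97/(200*w) (t(w) = ((1/2)*(-3 + (-10)**2)/(-10)**2)/w = ((1/2)*(1/100)*(-3 + 100))/w = ((1/2)*(1/100)*97)/w = 97/(200*w))
15636 + t(-121) = 15636 + (97/200)/(-121) = 15636 + (97/200)*(-1/121) = 15636 - 97/24200 = 378391103/24200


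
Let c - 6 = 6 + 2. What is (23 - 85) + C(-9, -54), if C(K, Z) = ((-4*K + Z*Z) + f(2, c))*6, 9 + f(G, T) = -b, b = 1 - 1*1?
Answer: 17596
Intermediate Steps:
b = 0 (b = 1 - 1 = 0)
c = 14 (c = 6 + (6 + 2) = 6 + 8 = 14)
f(G, T) = -9 (f(G, T) = -9 - 1*0 = -9 + 0 = -9)
C(K, Z) = -54 - 24*K + 6*Z² (C(K, Z) = ((-4*K + Z*Z) - 9)*6 = ((-4*K + Z²) - 9)*6 = ((Z² - 4*K) - 9)*6 = (-9 + Z² - 4*K)*6 = -54 - 24*K + 6*Z²)
(23 - 85) + C(-9, -54) = (23 - 85) + (-54 - 24*(-9) + 6*(-54)²) = -62 + (-54 + 216 + 6*2916) = -62 + (-54 + 216 + 17496) = -62 + 17658 = 17596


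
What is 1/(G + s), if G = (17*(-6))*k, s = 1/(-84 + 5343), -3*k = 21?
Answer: 5259/3754927 ≈ 0.0014006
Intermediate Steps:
k = -7 (k = -⅓*21 = -7)
s = 1/5259 ≈ 0.00019015
G = 714 (G = (17*(-6))*(-7) = -102*(-7) = 714)
1/(G + s) = 1/(714 + 1/5259) = 1/(3754927/5259) = 5259/3754927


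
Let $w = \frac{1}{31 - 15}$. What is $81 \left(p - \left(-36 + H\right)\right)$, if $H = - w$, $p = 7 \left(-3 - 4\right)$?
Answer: $- \frac{16767}{16} \approx -1047.9$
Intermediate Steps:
$w = \frac{1}{16} \approx 0.0625$
$p = -49$ ($p = 7 \left(-7\right) = -49$)
$H = - \frac{1}{16}$ ($H = \left(-1\right) \frac{1}{16} = - \frac{1}{16} \approx -0.0625$)
$81 \left(p - \left(-36 + H\right)\right) = 81 \left(-49 + \left(36 - - \frac{1}{16}\right)\right) = 81 \left(-49 + \left(36 + \frac{1}{16}\right)\right) = 81 \left(-49 + \frac{577}{16}\right) = 81 \left(- \frac{207}{16}\right) = - \frac{16767}{16}$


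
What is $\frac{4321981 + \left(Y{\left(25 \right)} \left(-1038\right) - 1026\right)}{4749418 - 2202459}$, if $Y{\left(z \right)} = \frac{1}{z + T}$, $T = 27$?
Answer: $\frac{112344311}{66220934} \approx 1.6965$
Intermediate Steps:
$Y{\left(z \right)} = \frac{1}{27 + z}$ ($Y{\left(z \right)} = \frac{1}{z + 27} = \frac{1}{27 + z}$)
$\frac{4321981 + \left(Y{\left(25 \right)} \left(-1038\right) - 1026\right)}{4749418 - 2202459} = \frac{4321981 - \left(1026 - \frac{1}{27 + 25} \left(-1038\right)\right)}{4749418 - 2202459} = \frac{4321981 - \left(1026 - \frac{1}{52} \left(-1038\right)\right)}{2546959} = \left(4321981 + \left(\frac{1}{52} \left(-1038\right) - 1026\right)\right) \frac{1}{2546959} = \left(4321981 - \frac{27195}{26}\right) \frac{1}{2546959} = \frac{112344311}{26} \cdot \frac{1}{2546959} = \frac{112344311}{66220934}$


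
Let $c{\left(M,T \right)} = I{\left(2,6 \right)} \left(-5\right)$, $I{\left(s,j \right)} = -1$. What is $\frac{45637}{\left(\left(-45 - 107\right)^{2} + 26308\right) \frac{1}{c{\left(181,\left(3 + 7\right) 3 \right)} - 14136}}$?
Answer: $- \frac{644896447}{49412} \approx -13051.0$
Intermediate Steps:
$c{\left(M,T \right)} = 5$ ($c{\left(M,T \right)} = \left(-1\right) \left(-5\right) = 5$)
$\frac{45637}{\left(\left(-45 - 107\right)^{2} + 26308\right) \frac{1}{c{\left(181,\left(3 + 7\right) 3 \right)} - 14136}} = \frac{45637}{\left(\left(-45 - 107\right)^{2} + 26308\right) \frac{1}{5 - 14136}} = \frac{45637}{\left(\left(-152\right)^{2} + 26308\right) \frac{1}{-14131}} = \frac{45637}{\left(23104 + 26308\right) \left(- \frac{1}{14131}\right)} = \frac{45637}{49412 \left(- \frac{1}{14131}\right)} = \frac{45637}{- \frac{49412}{14131}} = 45637 \left(- \frac{14131}{49412}\right) = - \frac{644896447}{49412}$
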